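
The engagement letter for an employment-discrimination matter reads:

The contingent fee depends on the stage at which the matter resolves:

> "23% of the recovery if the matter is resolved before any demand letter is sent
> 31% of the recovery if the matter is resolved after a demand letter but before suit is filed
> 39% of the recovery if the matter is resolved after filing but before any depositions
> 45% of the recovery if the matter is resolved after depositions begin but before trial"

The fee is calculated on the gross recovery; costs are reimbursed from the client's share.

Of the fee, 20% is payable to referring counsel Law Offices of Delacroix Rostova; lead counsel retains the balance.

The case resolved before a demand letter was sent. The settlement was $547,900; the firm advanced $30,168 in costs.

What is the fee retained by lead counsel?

Fee base is the gross recovery, $547,900; costs are reimbursed separately.
The matter resolved before a demand letter was sent, so the 23% rate applies.
$547,900 × 23% = $126,017.00
Referral share: 20% of $126,017.00 = $25,203.40; lead counsel retains $126,017.00 − $25,203.40 = $100,813.60.

$100,813.60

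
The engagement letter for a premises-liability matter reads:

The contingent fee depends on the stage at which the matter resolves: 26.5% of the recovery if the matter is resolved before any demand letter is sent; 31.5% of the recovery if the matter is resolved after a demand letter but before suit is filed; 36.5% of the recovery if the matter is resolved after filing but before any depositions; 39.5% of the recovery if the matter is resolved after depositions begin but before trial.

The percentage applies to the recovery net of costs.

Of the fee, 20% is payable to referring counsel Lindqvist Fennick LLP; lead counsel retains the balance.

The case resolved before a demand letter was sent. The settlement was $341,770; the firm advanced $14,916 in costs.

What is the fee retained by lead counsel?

$69,293.05

Fee base (net of costs): $341,770 − $14,916 = $326,854
The matter resolved before a demand letter was sent, so the 26.5% rate applies.
$326,854 × 26.5% = $86,616.31
Referral share: 20% of $86,616.31 = $17,323.26; lead counsel retains $86,616.31 − $17,323.26 = $69,293.05.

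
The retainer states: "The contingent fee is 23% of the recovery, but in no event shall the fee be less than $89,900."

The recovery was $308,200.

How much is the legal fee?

$89,900.00

23% of $308,200 = $70,886.00
That is below the $89,900 minimum, so the minimum applies.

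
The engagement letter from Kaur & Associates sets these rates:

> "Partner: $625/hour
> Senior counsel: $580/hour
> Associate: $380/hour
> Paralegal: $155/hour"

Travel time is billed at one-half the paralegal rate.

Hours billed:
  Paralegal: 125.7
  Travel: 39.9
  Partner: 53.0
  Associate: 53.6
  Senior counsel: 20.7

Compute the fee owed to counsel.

Partner: 53.0 × $625 = $33,125.00
Senior counsel: 20.7 × $580 = $12,006.00
Associate: 53.6 × $380 = $20,368.00
Paralegal: 125.7 × $155 = $19,483.50
Subtotal: $33,125.00 + $12,006.00 + $20,368.00 + $19,483.50 = $84,982.50
Travel: 39.9 × ($155 ÷ 2) = 39.9 × $77.50 = $3,092.25
Total: $84,982.50 + $3,092.25 = $88,074.75

$88,074.75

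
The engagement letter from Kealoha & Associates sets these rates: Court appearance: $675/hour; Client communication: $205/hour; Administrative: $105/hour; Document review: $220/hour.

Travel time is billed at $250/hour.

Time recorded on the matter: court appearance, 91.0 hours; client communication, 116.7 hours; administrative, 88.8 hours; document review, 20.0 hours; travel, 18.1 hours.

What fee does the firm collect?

$103,597.50

Court appearance: 91.0 × $675 = $61,425.00
Client communication: 116.7 × $205 = $23,923.50
Administrative: 88.8 × $105 = $9,324.00
Document review: 20.0 × $220 = $4,400.00
Subtotal: $61,425.00 + $23,923.50 + $9,324.00 + $4,400.00 = $99,072.50
Travel: 18.1 × $250 = $4,525.00
Total: $99,072.50 + $4,525.00 = $103,597.50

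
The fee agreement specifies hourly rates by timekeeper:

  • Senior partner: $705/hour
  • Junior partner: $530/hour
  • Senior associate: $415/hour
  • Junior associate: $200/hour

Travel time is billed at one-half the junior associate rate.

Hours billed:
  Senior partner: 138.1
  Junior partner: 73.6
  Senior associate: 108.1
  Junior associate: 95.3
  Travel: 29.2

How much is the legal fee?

$203,210.00

Senior partner: 138.1 × $705 = $97,360.50
Junior partner: 73.6 × $530 = $39,008.00
Senior associate: 108.1 × $415 = $44,861.50
Junior associate: 95.3 × $200 = $19,060.00
Subtotal: $97,360.50 + $39,008.00 + $44,861.50 + $19,060.00 = $200,290.00
Travel: 29.2 × ($200 ÷ 2) = 29.2 × $100.00 = $2,920.00
Total: $200,290.00 + $2,920.00 = $203,210.00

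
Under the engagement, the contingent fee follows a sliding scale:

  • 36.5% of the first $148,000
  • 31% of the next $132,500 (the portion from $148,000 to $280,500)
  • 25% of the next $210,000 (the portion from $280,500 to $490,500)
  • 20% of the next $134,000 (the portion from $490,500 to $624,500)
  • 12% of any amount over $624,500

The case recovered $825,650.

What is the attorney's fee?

$198,533.00

First $148,000 at 36.5% = $54,020.00
Next $132,500 at 31% = $41,075.00
Next $210,000 at 25% = $52,500.00
Next $134,000 at 20% = $26,800.00
Remaining $201,150 at 12% = $24,138.00
Fee: $54,020.00 + $41,075.00 + $52,500.00 + $26,800.00 + $24,138.00 = $198,533.00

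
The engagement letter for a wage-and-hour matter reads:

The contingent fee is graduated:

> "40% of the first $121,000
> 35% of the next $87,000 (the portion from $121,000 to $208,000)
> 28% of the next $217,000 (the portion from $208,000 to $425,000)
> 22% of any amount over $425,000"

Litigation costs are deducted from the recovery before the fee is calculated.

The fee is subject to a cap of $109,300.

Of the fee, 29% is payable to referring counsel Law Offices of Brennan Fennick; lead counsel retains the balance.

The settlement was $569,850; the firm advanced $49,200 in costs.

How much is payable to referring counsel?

Fee base (net of costs): $569,850 − $49,200 = $520,650
First $121,000 at 40% = $48,400.00
Next $87,000 at 35% = $30,450.00
Next $217,000 at 28% = $60,760.00
Remaining $95,650 at 22% = $21,043.00
Fee: $48,400.00 + $30,450.00 + $60,760.00 + $21,043.00 = $160,653.00
$160,653.00 exceeds the $109,300 cap, so the fee is capped at $109,300.00.
Referral share: 29% of $109,300.00 = $31,697.00; lead counsel retains $109,300.00 − $31,697.00 = $77,603.00.

$31,697.00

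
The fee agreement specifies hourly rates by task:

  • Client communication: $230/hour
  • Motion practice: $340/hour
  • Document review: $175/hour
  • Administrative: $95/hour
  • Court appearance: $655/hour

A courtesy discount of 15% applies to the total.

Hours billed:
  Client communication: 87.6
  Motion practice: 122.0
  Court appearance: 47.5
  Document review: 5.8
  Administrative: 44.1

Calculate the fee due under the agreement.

$83,253.25

Client communication: 87.6 × $230 = $20,148.00
Motion practice: 122.0 × $340 = $41,480.00
Document review: 5.8 × $175 = $1,015.00
Administrative: 44.1 × $95 = $4,189.50
Court appearance: 47.5 × $655 = $31,112.50
Subtotal: $97,945.00
Less 15% discount: −$14,691.75
Total: $97,945.00 − $14,691.75 = $83,253.25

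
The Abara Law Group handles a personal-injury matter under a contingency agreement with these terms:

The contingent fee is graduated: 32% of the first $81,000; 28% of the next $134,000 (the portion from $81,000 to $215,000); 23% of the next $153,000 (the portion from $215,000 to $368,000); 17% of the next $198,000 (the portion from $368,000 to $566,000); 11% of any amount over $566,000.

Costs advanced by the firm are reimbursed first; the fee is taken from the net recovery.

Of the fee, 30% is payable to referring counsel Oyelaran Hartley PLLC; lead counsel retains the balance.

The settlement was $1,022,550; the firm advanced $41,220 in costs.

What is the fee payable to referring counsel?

Fee base (net of costs): $1,022,550 − $41,220 = $981,330
First $81,000 at 32% = $25,920.00
Next $134,000 at 28% = $37,520.00
Next $153,000 at 23% = $35,190.00
Next $198,000 at 17% = $33,660.00
Remaining $415,330 at 11% = $45,686.30
Fee: $25,920.00 + $37,520.00 + $35,190.00 + $33,660.00 + $45,686.30 = $177,976.30
Referral share: 30% of $177,976.30 = $53,392.89; lead counsel retains $177,976.30 − $53,392.89 = $124,583.41.

$53,392.89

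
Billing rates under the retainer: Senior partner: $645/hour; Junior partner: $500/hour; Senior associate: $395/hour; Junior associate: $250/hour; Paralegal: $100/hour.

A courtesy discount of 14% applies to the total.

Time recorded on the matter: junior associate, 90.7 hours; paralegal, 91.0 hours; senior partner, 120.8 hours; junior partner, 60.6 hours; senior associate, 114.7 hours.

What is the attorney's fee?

$159,355.85

Senior partner: 120.8 × $645 = $77,916.00
Junior partner: 60.6 × $500 = $30,300.00
Senior associate: 114.7 × $395 = $45,306.50
Junior associate: 90.7 × $250 = $22,675.00
Paralegal: 91.0 × $100 = $9,100.00
Subtotal: $185,297.50
Less 14% discount: −$25,941.65
Total: $185,297.50 − $25,941.65 = $159,355.85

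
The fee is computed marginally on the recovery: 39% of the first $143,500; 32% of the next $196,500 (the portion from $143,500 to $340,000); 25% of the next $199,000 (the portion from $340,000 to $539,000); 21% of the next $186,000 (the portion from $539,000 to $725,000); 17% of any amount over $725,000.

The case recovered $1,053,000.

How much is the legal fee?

$263,415.00

First $143,500 at 39% = $55,965.00
Next $196,500 at 32% = $62,880.00
Next $199,000 at 25% = $49,750.00
Next $186,000 at 21% = $39,060.00
Remaining $328,000 at 17% = $55,760.00
Fee: $55,965.00 + $62,880.00 + $49,750.00 + $39,060.00 + $55,760.00 = $263,415.00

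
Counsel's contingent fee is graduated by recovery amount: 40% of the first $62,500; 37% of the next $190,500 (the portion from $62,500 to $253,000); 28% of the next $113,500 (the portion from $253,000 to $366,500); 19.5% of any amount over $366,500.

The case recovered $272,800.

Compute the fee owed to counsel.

$101,029.00

First $62,500 at 40% = $25,000.00
Next $190,500 at 37% = $70,485.00
Remaining $19,800 at 28% = $5,544.00
Fee: $25,000.00 + $70,485.00 + $5,544.00 = $101,029.00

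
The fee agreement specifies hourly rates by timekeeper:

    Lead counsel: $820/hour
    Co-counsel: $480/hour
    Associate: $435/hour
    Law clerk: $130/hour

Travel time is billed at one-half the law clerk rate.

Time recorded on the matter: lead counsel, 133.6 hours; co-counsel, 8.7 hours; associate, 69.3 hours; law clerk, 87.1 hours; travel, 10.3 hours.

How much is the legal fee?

$155,866.00

Lead counsel: 133.6 × $820 = $109,552.00
Co-counsel: 8.7 × $480 = $4,176.00
Associate: 69.3 × $435 = $30,145.50
Law clerk: 87.1 × $130 = $11,323.00
Subtotal: $109,552.00 + $4,176.00 + $30,145.50 + $11,323.00 = $155,196.50
Travel: 10.3 × ($130 ÷ 2) = 10.3 × $65.00 = $669.50
Total: $155,196.50 + $669.50 = $155,866.00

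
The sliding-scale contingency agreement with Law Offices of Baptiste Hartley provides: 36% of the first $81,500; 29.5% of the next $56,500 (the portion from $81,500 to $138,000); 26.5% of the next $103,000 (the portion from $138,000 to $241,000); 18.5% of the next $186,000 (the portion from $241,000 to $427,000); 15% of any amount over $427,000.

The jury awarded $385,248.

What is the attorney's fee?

$99,988.38

First $81,500 at 36% = $29,340.00
Next $56,500 at 29.5% = $16,667.50
Next $103,000 at 26.5% = $27,295.00
Remaining $144,248 at 18.5% = $26,685.88
Fee: $29,340.00 + $16,667.50 + $27,295.00 + $26,685.88 = $99,988.38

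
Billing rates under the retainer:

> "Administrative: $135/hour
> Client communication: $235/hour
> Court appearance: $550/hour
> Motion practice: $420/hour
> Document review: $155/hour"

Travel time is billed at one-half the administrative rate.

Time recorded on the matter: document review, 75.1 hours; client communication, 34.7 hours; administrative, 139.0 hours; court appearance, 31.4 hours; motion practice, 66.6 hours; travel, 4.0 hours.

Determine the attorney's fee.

Administrative: 139.0 × $135 = $18,765.00
Client communication: 34.7 × $235 = $8,154.50
Court appearance: 31.4 × $550 = $17,270.00
Motion practice: 66.6 × $420 = $27,972.00
Document review: 75.1 × $155 = $11,640.50
Subtotal: $18,765.00 + $8,154.50 + $17,270.00 + $27,972.00 + $11,640.50 = $83,802.00
Travel: 4.0 × ($135 ÷ 2) = 4.0 × $67.50 = $270.00
Total: $83,802.00 + $270.00 = $84,072.00

$84,072.00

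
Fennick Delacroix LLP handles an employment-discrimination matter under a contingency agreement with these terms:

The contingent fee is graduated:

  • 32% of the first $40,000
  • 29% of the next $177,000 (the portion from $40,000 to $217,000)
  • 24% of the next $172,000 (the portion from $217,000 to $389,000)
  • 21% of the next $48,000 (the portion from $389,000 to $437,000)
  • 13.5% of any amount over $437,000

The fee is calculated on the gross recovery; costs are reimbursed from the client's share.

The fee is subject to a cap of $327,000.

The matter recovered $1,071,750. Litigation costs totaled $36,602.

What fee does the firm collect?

Fee base is the gross recovery, $1,071,750; costs are reimbursed separately.
First $40,000 at 32% = $12,800.00
Next $177,000 at 29% = $51,330.00
Next $172,000 at 24% = $41,280.00
Next $48,000 at 21% = $10,080.00
Remaining $634,750 at 13.5% = $85,691.25
Fee: $12,800.00 + $51,330.00 + $41,280.00 + $10,080.00 + $85,691.25 = $201,181.25
$201,181.25 is under the $327,000 cap.

$201,181.25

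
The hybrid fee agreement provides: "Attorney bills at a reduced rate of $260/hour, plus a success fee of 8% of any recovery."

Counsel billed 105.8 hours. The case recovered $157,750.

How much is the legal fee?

$40,128.00

Hourly: 105.8 × $260 = $27,508.00
Success fee: 8% of $157,750 = $12,620.00
Total: $27,508.00 + $12,620.00 = $40,128.00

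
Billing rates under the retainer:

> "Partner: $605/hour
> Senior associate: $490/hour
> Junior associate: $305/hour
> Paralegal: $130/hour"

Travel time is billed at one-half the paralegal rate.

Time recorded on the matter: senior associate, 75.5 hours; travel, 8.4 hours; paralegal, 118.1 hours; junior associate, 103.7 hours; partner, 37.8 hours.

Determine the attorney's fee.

$107,391.50

Partner: 37.8 × $605 = $22,869.00
Senior associate: 75.5 × $490 = $36,995.00
Junior associate: 103.7 × $305 = $31,628.50
Paralegal: 118.1 × $130 = $15,353.00
Subtotal: $22,869.00 + $36,995.00 + $31,628.50 + $15,353.00 = $106,845.50
Travel: 8.4 × ($130 ÷ 2) = 8.4 × $65.00 = $546.00
Total: $106,845.50 + $546.00 = $107,391.50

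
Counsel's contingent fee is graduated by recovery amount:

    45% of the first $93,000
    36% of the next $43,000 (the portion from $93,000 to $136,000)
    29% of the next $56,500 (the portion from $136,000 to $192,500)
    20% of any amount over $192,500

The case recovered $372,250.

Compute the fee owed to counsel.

$109,665.00

First $93,000 at 45% = $41,850.00
Next $43,000 at 36% = $15,480.00
Next $56,500 at 29% = $16,385.00
Remaining $179,750 at 20% = $35,950.00
Fee: $41,850.00 + $15,480.00 + $16,385.00 + $35,950.00 = $109,665.00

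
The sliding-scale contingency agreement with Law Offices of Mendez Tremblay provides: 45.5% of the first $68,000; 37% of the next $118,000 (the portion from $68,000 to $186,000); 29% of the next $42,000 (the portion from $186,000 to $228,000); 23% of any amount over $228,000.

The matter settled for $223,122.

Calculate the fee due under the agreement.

$85,365.38

First $68,000 at 45.5% = $30,940.00
Next $118,000 at 37% = $43,660.00
Remaining $37,122 at 29% = $10,765.38
Fee: $30,940.00 + $43,660.00 + $10,765.38 = $85,365.38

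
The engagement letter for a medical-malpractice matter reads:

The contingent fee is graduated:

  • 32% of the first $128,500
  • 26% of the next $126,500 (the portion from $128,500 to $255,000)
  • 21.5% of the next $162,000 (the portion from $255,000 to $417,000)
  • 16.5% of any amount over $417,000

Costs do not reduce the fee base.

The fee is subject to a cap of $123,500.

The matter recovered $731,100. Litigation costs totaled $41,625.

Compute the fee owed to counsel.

Fee base is the gross recovery, $731,100; costs are reimbursed separately.
First $128,500 at 32% = $41,120.00
Next $126,500 at 26% = $32,890.00
Next $162,000 at 21.5% = $34,830.00
Remaining $314,100 at 16.5% = $51,826.50
Fee: $41,120.00 + $32,890.00 + $34,830.00 + $51,826.50 = $160,666.50
$160,666.50 exceeds the $123,500 cap, so the fee is capped at $123,500.00.

$123,500.00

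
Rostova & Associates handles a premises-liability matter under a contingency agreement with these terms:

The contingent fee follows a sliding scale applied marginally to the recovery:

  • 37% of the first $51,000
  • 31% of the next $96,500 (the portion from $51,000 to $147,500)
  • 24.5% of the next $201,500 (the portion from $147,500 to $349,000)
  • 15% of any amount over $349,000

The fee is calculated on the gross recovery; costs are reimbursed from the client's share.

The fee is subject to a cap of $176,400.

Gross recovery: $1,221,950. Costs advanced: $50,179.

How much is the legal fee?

$176,400.00

Fee base is the gross recovery, $1,221,950; costs are reimbursed separately.
First $51,000 at 37% = $18,870.00
Next $96,500 at 31% = $29,915.00
Next $201,500 at 24.5% = $49,367.50
Remaining $872,950 at 15% = $130,942.50
Fee: $18,870.00 + $29,915.00 + $49,367.50 + $130,942.50 = $229,095.00
$229,095.00 exceeds the $176,400 cap, so the fee is capped at $176,400.00.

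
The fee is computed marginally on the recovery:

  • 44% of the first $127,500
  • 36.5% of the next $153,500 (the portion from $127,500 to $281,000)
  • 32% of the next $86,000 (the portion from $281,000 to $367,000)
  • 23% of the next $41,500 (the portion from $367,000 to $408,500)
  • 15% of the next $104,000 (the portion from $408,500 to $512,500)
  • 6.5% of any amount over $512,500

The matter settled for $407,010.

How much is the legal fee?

First $127,500 at 44% = $56,100.00
Next $153,500 at 36.5% = $56,027.50
Next $86,000 at 32% = $27,520.00
Remaining $40,010 at 23% = $9,202.30
Fee: $56,100.00 + $56,027.50 + $27,520.00 + $9,202.30 = $148,849.80

$148,849.80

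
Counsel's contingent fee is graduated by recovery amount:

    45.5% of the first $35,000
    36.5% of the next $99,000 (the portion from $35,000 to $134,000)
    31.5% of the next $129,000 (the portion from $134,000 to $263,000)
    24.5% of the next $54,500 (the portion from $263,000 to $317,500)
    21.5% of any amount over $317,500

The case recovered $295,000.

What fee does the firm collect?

First $35,000 at 45.5% = $15,925.00
Next $99,000 at 36.5% = $36,135.00
Next $129,000 at 31.5% = $40,635.00
Remaining $32,000 at 24.5% = $7,840.00
Fee: $15,925.00 + $36,135.00 + $40,635.00 + $7,840.00 = $100,535.00

$100,535.00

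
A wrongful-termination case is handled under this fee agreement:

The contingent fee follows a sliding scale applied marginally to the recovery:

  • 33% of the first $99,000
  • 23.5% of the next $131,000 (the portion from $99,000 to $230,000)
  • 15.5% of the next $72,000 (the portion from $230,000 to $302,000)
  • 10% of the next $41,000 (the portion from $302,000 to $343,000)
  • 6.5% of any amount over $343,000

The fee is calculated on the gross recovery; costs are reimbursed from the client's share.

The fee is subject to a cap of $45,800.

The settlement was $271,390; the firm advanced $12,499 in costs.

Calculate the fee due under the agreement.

Fee base is the gross recovery, $271,390; costs are reimbursed separately.
First $99,000 at 33% = $32,670.00
Next $131,000 at 23.5% = $30,785.00
Remaining $41,390 at 15.5% = $6,415.45
Fee: $32,670.00 + $30,785.00 + $6,415.45 = $69,870.45
$69,870.45 exceeds the $45,800 cap, so the fee is capped at $45,800.00.

$45,800.00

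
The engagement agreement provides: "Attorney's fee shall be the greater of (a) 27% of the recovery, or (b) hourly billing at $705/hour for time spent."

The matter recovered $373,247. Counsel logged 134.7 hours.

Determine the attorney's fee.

(a) 27% of $373,247 = $100,776.69
(b) 134.7 × $705 = $94,963.50
The greater is (a): $100,776.69.

$100,776.69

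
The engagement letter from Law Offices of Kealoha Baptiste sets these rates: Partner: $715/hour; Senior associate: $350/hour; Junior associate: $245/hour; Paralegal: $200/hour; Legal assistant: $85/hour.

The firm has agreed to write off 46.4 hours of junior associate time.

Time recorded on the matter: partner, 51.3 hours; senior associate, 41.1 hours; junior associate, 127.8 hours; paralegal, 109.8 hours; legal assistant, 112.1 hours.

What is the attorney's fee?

Partner: 51.3 × $715 = $36,679.50
Senior associate: 41.1 × $350 = $14,385.00
Junior associate: 127.8 × $245 = $31,311.00
Paralegal: 109.8 × $200 = $21,960.00
Legal assistant: 112.1 × $85 = $9,528.50
Subtotal: $113,864.00
Write-off: 46.4 × $245 = $11,368.00
Total: $113,864.00 − $11,368.00 = $102,496.00

$102,496.00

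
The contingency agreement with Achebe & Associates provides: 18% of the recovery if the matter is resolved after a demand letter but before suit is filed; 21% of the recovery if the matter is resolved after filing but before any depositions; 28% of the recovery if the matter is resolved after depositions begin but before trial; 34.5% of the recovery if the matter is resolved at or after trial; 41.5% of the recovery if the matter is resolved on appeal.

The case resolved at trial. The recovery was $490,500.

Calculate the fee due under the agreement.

The matter resolved at trial, so the 34.5% rate applies.
$490,500 × 34.5% = $169,222.50

$169,222.50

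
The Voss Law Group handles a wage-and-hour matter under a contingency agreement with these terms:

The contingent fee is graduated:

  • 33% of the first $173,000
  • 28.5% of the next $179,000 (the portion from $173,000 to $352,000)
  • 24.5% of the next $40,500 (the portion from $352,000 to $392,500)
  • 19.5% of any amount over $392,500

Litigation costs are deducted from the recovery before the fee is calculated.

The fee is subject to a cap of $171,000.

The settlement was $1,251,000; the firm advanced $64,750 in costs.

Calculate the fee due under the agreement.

$171,000.00

Fee base (net of costs): $1,251,000 − $64,750 = $1,186,250
First $173,000 at 33% = $57,090.00
Next $179,000 at 28.5% = $51,015.00
Next $40,500 at 24.5% = $9,922.50
Remaining $793,750 at 19.5% = $154,781.25
Fee: $57,090.00 + $51,015.00 + $9,922.50 + $154,781.25 = $272,808.75
$272,808.75 exceeds the $171,000 cap, so the fee is capped at $171,000.00.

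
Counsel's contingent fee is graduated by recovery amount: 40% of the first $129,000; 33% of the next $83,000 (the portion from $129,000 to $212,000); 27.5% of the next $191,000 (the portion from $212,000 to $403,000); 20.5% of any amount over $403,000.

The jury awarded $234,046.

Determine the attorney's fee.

$85,052.65

First $129,000 at 40% = $51,600.00
Next $83,000 at 33% = $27,390.00
Remaining $22,046 at 27.5% = $6,062.65
Fee: $51,600.00 + $27,390.00 + $6,062.65 = $85,052.65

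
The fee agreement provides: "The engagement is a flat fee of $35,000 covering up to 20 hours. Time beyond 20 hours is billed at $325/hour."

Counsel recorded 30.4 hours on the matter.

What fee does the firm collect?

$38,380.00

Flat fee: $35,000.00
Excess hours: 30.4 − 20 = 10.4
Overrun: 10.4 × $325 = $3,380.00
Total: $35,000.00 + $3,380.00 = $38,380.00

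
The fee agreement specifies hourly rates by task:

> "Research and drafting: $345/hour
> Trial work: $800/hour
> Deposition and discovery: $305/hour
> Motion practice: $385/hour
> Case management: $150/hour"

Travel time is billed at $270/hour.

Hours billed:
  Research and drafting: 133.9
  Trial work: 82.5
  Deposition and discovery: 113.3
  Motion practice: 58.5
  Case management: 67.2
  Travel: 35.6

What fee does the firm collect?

Research and drafting: 133.9 × $345 = $46,195.50
Trial work: 82.5 × $800 = $66,000.00
Deposition and discovery: 113.3 × $305 = $34,556.50
Motion practice: 58.5 × $385 = $22,522.50
Case management: 67.2 × $150 = $10,080.00
Subtotal: $46,195.50 + $66,000.00 + $34,556.50 + $22,522.50 + $10,080.00 = $179,354.50
Travel: 35.6 × $270 = $9,612.00
Total: $179,354.50 + $9,612.00 = $188,966.50

$188,966.50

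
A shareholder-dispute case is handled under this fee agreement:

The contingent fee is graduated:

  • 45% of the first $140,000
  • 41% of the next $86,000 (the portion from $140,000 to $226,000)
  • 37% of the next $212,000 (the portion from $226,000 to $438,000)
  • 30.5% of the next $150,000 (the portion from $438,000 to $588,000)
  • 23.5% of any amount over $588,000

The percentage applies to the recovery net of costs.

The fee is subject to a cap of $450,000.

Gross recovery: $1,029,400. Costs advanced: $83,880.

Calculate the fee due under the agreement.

$306,467.20

Fee base (net of costs): $1,029,400 − $83,880 = $945,520
First $140,000 at 45% = $63,000.00
Next $86,000 at 41% = $35,260.00
Next $212,000 at 37% = $78,440.00
Next $150,000 at 30.5% = $45,750.00
Remaining $357,520 at 23.5% = $84,017.20
Fee: $63,000.00 + $35,260.00 + $78,440.00 + $45,750.00 + $84,017.20 = $306,467.20
$306,467.20 is under the $450,000 cap.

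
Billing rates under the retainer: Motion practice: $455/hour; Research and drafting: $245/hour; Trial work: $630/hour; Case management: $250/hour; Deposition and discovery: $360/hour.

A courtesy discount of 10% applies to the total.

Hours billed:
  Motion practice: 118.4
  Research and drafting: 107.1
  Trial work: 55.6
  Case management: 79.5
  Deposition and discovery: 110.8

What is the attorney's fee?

$157,412.25

Motion practice: 118.4 × $455 = $53,872.00
Research and drafting: 107.1 × $245 = $26,239.50
Trial work: 55.6 × $630 = $35,028.00
Case management: 79.5 × $250 = $19,875.00
Deposition and discovery: 110.8 × $360 = $39,888.00
Subtotal: $174,902.50
Less 10% discount: −$17,490.25
Total: $174,902.50 − $17,490.25 = $157,412.25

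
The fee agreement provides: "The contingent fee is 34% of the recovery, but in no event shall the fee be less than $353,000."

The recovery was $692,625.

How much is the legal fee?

$353,000.00

34% of $692,625 = $235,492.50
That is below the $353,000 minimum, so the minimum applies.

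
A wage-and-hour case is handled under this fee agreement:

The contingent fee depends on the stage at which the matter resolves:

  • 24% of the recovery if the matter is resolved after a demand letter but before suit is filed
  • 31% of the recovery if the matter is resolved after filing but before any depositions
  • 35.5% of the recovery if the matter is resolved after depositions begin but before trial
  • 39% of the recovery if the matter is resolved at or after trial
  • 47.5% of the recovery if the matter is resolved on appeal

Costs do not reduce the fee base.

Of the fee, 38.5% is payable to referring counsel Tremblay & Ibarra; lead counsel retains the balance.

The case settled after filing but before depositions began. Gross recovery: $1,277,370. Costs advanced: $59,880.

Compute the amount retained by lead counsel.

Fee base is the gross recovery, $1,277,370; costs are reimbursed separately.
The matter settled after filing but before depositions began, so the 31% rate applies.
$1,277,370 × 31% = $395,984.70
Referral share: 38.5% of $395,984.70 = $152,454.11; lead counsel retains $395,984.70 − $152,454.11 = $243,530.59.

$243,530.59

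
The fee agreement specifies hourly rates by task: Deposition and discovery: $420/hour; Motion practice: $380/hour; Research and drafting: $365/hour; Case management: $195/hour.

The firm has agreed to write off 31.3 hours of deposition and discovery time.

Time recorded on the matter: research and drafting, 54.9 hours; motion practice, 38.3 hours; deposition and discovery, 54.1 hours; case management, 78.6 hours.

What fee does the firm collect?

Deposition and discovery: 54.1 × $420 = $22,722.00
Motion practice: 38.3 × $380 = $14,554.00
Research and drafting: 54.9 × $365 = $20,038.50
Case management: 78.6 × $195 = $15,327.00
Subtotal: $72,641.50
Write-off: 31.3 × $420 = $13,146.00
Total: $72,641.50 − $13,146.00 = $59,495.50

$59,495.50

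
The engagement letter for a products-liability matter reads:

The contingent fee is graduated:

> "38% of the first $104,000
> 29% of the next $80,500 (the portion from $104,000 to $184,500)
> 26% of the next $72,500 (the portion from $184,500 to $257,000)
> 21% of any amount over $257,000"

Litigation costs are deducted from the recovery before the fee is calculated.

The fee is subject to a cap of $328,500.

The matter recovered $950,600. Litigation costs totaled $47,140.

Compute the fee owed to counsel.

Fee base (net of costs): $950,600 − $47,140 = $903,460
First $104,000 at 38% = $39,520.00
Next $80,500 at 29% = $23,345.00
Next $72,500 at 26% = $18,850.00
Remaining $646,460 at 21% = $135,756.60
Fee: $39,520.00 + $23,345.00 + $18,850.00 + $135,756.60 = $217,471.60
$217,471.60 is under the $328,500 cap.

$217,471.60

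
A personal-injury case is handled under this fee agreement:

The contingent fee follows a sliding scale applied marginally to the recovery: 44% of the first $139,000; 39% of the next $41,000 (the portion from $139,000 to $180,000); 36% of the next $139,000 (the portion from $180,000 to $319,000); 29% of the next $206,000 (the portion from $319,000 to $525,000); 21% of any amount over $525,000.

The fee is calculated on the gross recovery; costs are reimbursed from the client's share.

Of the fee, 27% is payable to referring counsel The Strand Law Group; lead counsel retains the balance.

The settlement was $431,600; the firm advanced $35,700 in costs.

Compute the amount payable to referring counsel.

$43,157.88

Fee base is the gross recovery, $431,600; costs are reimbursed separately.
First $139,000 at 44% = $61,160.00
Next $41,000 at 39% = $15,990.00
Next $139,000 at 36% = $50,040.00
Remaining $112,600 at 29% = $32,654.00
Fee: $61,160.00 + $15,990.00 + $50,040.00 + $32,654.00 = $159,844.00
Referral share: 27% of $159,844.00 = $43,157.88; lead counsel retains $159,844.00 − $43,157.88 = $116,686.12.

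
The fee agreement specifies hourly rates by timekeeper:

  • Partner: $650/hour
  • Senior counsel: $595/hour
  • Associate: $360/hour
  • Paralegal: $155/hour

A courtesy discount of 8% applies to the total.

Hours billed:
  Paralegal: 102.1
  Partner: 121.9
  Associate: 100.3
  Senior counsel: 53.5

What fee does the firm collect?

$149,960.92

Partner: 121.9 × $650 = $79,235.00
Senior counsel: 53.5 × $595 = $31,832.50
Associate: 100.3 × $360 = $36,108.00
Paralegal: 102.1 × $155 = $15,825.50
Subtotal: $163,001.00
Less 8% discount: −$13,040.08
Total: $163,001.00 − $13,040.08 = $149,960.92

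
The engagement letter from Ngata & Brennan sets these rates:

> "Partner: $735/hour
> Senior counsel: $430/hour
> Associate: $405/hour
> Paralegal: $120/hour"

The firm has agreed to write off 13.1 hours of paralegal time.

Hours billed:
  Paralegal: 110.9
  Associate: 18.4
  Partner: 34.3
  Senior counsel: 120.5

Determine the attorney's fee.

$96,213.50

Partner: 34.3 × $735 = $25,210.50
Senior counsel: 120.5 × $430 = $51,815.00
Associate: 18.4 × $405 = $7,452.00
Paralegal: 110.9 × $120 = $13,308.00
Subtotal: $97,785.50
Write-off: 13.1 × $120 = $1,572.00
Total: $97,785.50 − $1,572.00 = $96,213.50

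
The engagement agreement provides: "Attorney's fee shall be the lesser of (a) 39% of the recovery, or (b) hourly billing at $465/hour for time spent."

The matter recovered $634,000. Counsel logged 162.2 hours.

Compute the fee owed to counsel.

(a) 39% of $634,000 = $247,260.00
(b) 162.2 × $465 = $75,423.00
The lesser is (b): $75,423.00.

$75,423.00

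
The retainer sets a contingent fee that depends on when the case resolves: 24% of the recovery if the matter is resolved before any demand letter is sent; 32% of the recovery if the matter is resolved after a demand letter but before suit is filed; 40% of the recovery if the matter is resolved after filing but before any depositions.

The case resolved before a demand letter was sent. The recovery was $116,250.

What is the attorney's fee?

The matter resolved before a demand letter was sent, so the 24% rate applies.
$116,250 × 24% = $27,900.00

$27,900.00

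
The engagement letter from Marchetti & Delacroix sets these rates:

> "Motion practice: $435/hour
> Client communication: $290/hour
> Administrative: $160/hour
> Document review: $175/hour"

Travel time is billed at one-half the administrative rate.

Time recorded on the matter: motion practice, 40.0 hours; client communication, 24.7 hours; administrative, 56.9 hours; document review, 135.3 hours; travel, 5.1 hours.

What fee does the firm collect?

Motion practice: 40.0 × $435 = $17,400.00
Client communication: 24.7 × $290 = $7,163.00
Administrative: 56.9 × $160 = $9,104.00
Document review: 135.3 × $175 = $23,677.50
Subtotal: $17,400.00 + $7,163.00 + $9,104.00 + $23,677.50 = $57,344.50
Travel: 5.1 × ($160 ÷ 2) = 5.1 × $80.00 = $408.00
Total: $57,344.50 + $408.00 = $57,752.50

$57,752.50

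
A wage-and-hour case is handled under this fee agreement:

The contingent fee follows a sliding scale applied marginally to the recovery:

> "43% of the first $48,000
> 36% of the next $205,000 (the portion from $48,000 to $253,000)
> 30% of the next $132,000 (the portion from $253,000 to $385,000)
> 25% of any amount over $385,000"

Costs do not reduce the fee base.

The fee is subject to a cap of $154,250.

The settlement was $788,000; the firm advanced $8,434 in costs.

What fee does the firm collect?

$154,250.00

Fee base is the gross recovery, $788,000; costs are reimbursed separately.
First $48,000 at 43% = $20,640.00
Next $205,000 at 36% = $73,800.00
Next $132,000 at 30% = $39,600.00
Remaining $403,000 at 25% = $100,750.00
Fee: $20,640.00 + $73,800.00 + $39,600.00 + $100,750.00 = $234,790.00
$234,790.00 exceeds the $154,250 cap, so the fee is capped at $154,250.00.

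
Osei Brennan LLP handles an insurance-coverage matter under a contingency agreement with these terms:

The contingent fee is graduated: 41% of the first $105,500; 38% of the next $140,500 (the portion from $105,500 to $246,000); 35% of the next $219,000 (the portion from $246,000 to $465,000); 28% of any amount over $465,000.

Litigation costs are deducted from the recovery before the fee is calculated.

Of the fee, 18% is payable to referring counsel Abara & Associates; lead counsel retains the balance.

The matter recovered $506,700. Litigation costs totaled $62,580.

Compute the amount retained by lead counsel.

$136,109.34

Fee base (net of costs): $506,700 − $62,580 = $444,120
First $105,500 at 41% = $43,255.00
Next $140,500 at 38% = $53,390.00
Remaining $198,120 at 35% = $69,342.00
Fee: $43,255.00 + $53,390.00 + $69,342.00 = $165,987.00
Referral share: 18% of $165,987.00 = $29,877.66; lead counsel retains $165,987.00 − $29,877.66 = $136,109.34.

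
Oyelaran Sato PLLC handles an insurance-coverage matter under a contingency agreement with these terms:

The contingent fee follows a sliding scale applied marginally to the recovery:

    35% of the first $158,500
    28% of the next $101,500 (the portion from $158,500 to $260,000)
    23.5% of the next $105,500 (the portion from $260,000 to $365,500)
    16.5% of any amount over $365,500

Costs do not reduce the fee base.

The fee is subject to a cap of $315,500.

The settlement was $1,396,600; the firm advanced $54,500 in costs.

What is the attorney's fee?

Fee base is the gross recovery, $1,396,600; costs are reimbursed separately.
First $158,500 at 35% = $55,475.00
Next $101,500 at 28% = $28,420.00
Next $105,500 at 23.5% = $24,792.50
Remaining $1,031,100 at 16.5% = $170,131.50
Fee: $55,475.00 + $28,420.00 + $24,792.50 + $170,131.50 = $278,819.00
$278,819.00 is under the $315,500 cap.

$278,819.00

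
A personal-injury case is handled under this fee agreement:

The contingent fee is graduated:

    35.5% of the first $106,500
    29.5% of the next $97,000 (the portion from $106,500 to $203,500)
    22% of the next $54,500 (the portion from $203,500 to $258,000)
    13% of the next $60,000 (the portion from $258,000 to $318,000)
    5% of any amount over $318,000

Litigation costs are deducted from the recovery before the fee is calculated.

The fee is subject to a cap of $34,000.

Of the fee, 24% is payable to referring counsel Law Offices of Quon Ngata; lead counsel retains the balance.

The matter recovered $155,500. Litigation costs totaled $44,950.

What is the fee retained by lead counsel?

Fee base (net of costs): $155,500 − $44,950 = $110,550
First $106,500 at 35.5% = $37,807.50
Remaining $4,050 at 29.5% = $1,194.75
Fee: $37,807.50 + $1,194.75 = $39,002.25
$39,002.25 exceeds the $34,000 cap, so the fee is capped at $34,000.00.
Referral share: 24% of $34,000.00 = $8,160.00; lead counsel retains $34,000.00 − $8,160.00 = $25,840.00.

$25,840.00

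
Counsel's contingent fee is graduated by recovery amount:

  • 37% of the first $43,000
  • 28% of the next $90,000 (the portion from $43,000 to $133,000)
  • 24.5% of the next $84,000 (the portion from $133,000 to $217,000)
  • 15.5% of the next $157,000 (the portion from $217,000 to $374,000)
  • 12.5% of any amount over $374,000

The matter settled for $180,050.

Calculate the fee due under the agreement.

First $43,000 at 37% = $15,910.00
Next $90,000 at 28% = $25,200.00
Remaining $47,050 at 24.5% = $11,527.25
Fee: $15,910.00 + $25,200.00 + $11,527.25 = $52,637.25

$52,637.25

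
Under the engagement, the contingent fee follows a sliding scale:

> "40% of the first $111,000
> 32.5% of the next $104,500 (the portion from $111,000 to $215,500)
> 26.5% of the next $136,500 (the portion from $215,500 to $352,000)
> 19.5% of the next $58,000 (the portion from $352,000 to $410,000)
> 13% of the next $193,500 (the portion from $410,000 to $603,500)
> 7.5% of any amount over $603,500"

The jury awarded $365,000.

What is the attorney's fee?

$117,070.00

First $111,000 at 40% = $44,400.00
Next $104,500 at 32.5% = $33,962.50
Next $136,500 at 26.5% = $36,172.50
Remaining $13,000 at 19.5% = $2,535.00
Fee: $44,400.00 + $33,962.50 + $36,172.50 + $2,535.00 = $117,070.00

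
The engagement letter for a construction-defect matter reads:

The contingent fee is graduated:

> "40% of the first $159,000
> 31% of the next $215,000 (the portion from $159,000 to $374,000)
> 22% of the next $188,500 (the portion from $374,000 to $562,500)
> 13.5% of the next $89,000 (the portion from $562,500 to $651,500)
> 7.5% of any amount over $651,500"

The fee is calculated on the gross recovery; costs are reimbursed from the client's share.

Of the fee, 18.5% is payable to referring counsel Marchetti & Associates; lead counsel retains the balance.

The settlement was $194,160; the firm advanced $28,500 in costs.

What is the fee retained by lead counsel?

Fee base is the gross recovery, $194,160; costs are reimbursed separately.
First $159,000 at 40% = $63,600.00
Remaining $35,160 at 31% = $10,899.60
Fee: $63,600.00 + $10,899.60 = $74,499.60
Referral share: 18.5% of $74,499.60 = $13,782.43; lead counsel retains $74,499.60 − $13,782.43 = $60,717.17.

$60,717.17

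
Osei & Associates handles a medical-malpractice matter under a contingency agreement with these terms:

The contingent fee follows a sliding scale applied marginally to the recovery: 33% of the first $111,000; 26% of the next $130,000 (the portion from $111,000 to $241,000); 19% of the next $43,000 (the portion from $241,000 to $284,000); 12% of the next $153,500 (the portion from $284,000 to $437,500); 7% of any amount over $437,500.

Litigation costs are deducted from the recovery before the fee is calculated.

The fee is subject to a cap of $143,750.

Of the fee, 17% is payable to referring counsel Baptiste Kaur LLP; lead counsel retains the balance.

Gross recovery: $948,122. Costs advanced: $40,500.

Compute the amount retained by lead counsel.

$107,840.69

Fee base (net of costs): $948,122 − $40,500 = $907,622
First $111,000 at 33% = $36,630.00
Next $130,000 at 26% = $33,800.00
Next $43,000 at 19% = $8,170.00
Next $153,500 at 12% = $18,420.00
Remaining $470,122 at 7% = $32,908.54
Fee: $36,630.00 + $33,800.00 + $8,170.00 + $18,420.00 + $32,908.54 = $129,928.54
$129,928.54 is under the $143,750 cap.
Referral share: 17% of $129,928.54 = $22,087.85; lead counsel retains $129,928.54 − $22,087.85 = $107,840.69.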